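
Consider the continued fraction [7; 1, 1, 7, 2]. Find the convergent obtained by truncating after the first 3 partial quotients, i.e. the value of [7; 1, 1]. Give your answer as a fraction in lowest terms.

15/2

a_0 = 7: 7/1
a_1 = 1: 8/1
a_2 = 1: 15/2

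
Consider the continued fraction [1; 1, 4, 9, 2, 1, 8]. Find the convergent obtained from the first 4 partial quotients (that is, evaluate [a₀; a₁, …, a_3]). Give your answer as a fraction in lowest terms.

Use the convergent recurrence hₖ = aₖ·hₖ₋₁ + hₖ₋₂ (and likewise for the denominators kₖ):
a_0 = 1: 1/1
a_1 = 1: 2/1
a_2 = 4: 9/5
a_3 = 9: 83/46

83/46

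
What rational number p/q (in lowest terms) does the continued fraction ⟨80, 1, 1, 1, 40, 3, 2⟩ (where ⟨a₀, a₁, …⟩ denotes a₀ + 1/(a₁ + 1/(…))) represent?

69371/860

Collapse the nested fraction from the inside out:
Start with 2.
3 + 1/(2/1) = 3 + 1/2 = 7/2
40 + 1/(7/2) = 40 + 2/7 = 282/7
1 + 1/(282/7) = 1 + 7/282 = 289/282
1 + 1/(289/282) = 1 + 282/289 = 571/289
1 + 1/(571/289) = 1 + 289/571 = 860/571
80 + 1/(860/571) = 80 + 571/860 = 69371/860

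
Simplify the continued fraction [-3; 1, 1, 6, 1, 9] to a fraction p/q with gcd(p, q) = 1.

a_0 = -3: -3/1
a_1 = 1: -2/1
a_2 = 1: -5/2
a_3 = 6: -32/13
a_4 = 1: -37/15
a_5 = 9: -365/148

-365/148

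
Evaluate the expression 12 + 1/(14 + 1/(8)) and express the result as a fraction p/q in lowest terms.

Start with 8.
14 + 1/(8/1) = 14 + 1/8 = 113/8
12 + 1/(113/8) = 12 + 8/113 = 1364/113

1364/113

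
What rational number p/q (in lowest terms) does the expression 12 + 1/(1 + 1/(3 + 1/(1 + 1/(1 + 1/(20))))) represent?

Start with 20.
1 + 1/(20/1) = 1 + 1/20 = 21/20
1 + 1/(21/20) = 1 + 20/21 = 41/21
3 + 1/(41/21) = 3 + 21/41 = 144/41
1 + 1/(144/41) = 1 + 41/144 = 185/144
12 + 1/(185/144) = 12 + 144/185 = 2364/185

2364/185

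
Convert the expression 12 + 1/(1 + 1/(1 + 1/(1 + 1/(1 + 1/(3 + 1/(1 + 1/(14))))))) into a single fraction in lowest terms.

a_0 = 12: 12/1
a_1 = 1: 13/1
a_2 = 1: 25/2
a_3 = 1: 38/3
a_4 = 1: 63/5
a_5 = 3: 227/18
a_6 = 1: 290/23
a_7 = 14: 4287/340

4287/340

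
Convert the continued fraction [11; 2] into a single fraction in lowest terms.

23/2

Starting at the tail and folding back:
Start with 2.
11 + 1/(2/1) = 11 + 1/2 = 23/2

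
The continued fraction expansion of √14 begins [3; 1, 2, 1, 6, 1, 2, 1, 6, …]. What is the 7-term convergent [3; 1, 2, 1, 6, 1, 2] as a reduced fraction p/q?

333/89

Start with 2.
1 + 1/(2/1) = 1 + 1/2 = 3/2
6 + 1/(3/2) = 6 + 2/3 = 20/3
1 + 1/(20/3) = 1 + 3/20 = 23/20
2 + 1/(23/20) = 2 + 20/23 = 66/23
1 + 1/(66/23) = 1 + 23/66 = 89/66
3 + 1/(89/66) = 3 + 66/89 = 333/89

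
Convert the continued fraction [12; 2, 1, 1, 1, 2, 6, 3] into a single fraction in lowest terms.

Work from the innermost term outward:
Start with 3.
6 + 1/(3/1) = 6 + 1/3 = 19/3
2 + 1/(19/3) = 2 + 3/19 = 41/19
1 + 1/(41/19) = 1 + 19/41 = 60/41
1 + 1/(60/41) = 1 + 41/60 = 101/60
1 + 1/(101/60) = 1 + 60/101 = 161/101
2 + 1/(161/101) = 2 + 101/161 = 423/161
12 + 1/(423/161) = 12 + 161/423 = 5237/423

5237/423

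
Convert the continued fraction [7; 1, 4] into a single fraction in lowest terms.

39/5

Use the convergent recurrence hₖ = aₖ·hₖ₋₁ + hₖ₋₂ (and likewise for the denominators kₖ):
a_0 = 7: 7/1
a_1 = 1: 8/1
a_2 = 4: 39/5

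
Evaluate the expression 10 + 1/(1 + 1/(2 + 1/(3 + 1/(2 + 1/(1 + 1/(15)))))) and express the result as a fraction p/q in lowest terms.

Build up convergents one term at a time:
a_0 = 10: 10/1
a_1 = 1: 11/1
a_2 = 2: 32/3
a_3 = 3: 107/10
a_4 = 2: 246/23
a_5 = 1: 353/33
a_6 = 15: 5541/518

5541/518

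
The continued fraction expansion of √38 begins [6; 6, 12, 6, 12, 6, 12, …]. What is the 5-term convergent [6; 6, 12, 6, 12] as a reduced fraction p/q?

33294/5401

Start with 12.
6 + 1/(12/1) = 6 + 1/12 = 73/12
12 + 1/(73/12) = 12 + 12/73 = 888/73
6 + 1/(888/73) = 6 + 73/888 = 5401/888
6 + 1/(5401/888) = 6 + 888/5401 = 33294/5401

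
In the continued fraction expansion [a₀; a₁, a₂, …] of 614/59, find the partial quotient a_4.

Apply division with remainder until the remainder is 0:
⌊614/59⌋ = 10, remainder 24
⌊59/24⌋ = 2, remainder 11
⌊24/11⌋ = 2, remainder 2
⌊11/2⌋ = 5, remainder 1
⌊2/1⌋ = 2, remainder 0

2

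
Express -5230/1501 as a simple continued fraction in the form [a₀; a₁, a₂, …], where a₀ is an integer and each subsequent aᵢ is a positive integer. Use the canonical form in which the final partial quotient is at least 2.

-5230 = -4·1501 + 774, so a_0 = -4
1501 = 1·774 + 727, so a_1 = 1
774 = 1·727 + 47, so a_2 = 1
727 = 15·47 + 22, so a_3 = 15
47 = 2·22 + 3, so a_4 = 2
22 = 7·3 + 1, so a_5 = 7
3 = 3·1 + 0, so a_6 = 3

[-4; 1, 1, 15, 2, 7, 3]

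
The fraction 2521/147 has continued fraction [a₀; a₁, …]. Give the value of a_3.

2

Apply division with remainder until the remainder is 0:
2521 = 17·147 + 22, so a_0 = 17
147 = 6·22 + 15, so a_1 = 6
22 = 1·15 + 7, so a_2 = 1
15 = 2·7 + 1, so a_3 = 2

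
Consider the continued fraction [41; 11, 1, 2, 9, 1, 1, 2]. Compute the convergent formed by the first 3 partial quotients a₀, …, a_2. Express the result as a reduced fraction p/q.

Start with 1.
11 + 1/(1/1) = 11 + 1/1 = 12/1
41 + 1/(12/1) = 41 + 1/12 = 493/12

493/12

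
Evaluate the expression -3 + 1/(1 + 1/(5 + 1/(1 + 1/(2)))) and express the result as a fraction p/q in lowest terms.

-43/20

Work from the innermost term outward:
Start with 2.
1 + 1/(2/1) = 1 + 1/2 = 3/2
5 + 1/(3/2) = 5 + 2/3 = 17/3
1 + 1/(17/3) = 1 + 3/17 = 20/17
-3 + 1/(20/17) = -3 + 17/20 = -43/20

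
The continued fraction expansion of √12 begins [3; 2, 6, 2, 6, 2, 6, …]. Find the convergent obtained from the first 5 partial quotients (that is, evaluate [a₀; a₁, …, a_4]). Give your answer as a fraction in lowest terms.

627/181

a_0 = 3: 3/1
a_1 = 2: 7/2
a_2 = 6: 45/13
a_3 = 2: 97/28
a_4 = 6: 627/181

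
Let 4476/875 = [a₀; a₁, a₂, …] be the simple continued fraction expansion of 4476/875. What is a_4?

1

Repeatedly divide and take the remainder:
4476 ÷ 875 → quotient 5, remainder 101
875 ÷ 101 → quotient 8, remainder 67
101 ÷ 67 → quotient 1, remainder 34
67 ÷ 34 → quotient 1, remainder 33
34 ÷ 33 → quotient 1, remainder 1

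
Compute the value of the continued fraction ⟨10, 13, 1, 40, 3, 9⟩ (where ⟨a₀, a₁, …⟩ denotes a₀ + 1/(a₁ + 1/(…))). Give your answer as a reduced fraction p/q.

Start with 9.
3 + 1/(9/1) = 3 + 1/9 = 28/9
40 + 1/(28/9) = 40 + 9/28 = 1129/28
1 + 1/(1129/28) = 1 + 28/1129 = 1157/1129
13 + 1/(1157/1129) = 13 + 1129/1157 = 16170/1157
10 + 1/(16170/1157) = 10 + 1157/16170 = 162857/16170

162857/16170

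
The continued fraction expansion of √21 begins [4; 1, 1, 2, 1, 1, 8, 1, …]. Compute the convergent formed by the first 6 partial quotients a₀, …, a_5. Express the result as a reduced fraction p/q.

55/12

Use the convergent recurrence hₖ = aₖ·hₖ₋₁ + hₖ₋₂ (and likewise for the denominators kₖ):
a_0 = 4: 4/1
a_1 = 1: 5/1
a_2 = 1: 9/2
a_3 = 2: 23/5
a_4 = 1: 32/7
a_5 = 1: 55/12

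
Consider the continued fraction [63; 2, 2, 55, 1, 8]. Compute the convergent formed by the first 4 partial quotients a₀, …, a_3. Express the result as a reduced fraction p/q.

a_0 = 63: 63/1
a_1 = 2: 127/2
a_2 = 2: 317/5
a_3 = 55: 17562/277

17562/277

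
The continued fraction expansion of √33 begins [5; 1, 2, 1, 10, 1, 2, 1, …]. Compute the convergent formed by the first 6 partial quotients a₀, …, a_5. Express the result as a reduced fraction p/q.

a_0 = 5: 5/1
a_1 = 1: 6/1
a_2 = 2: 17/3
a_3 = 1: 23/4
a_4 = 10: 247/43
a_5 = 1: 270/47

270/47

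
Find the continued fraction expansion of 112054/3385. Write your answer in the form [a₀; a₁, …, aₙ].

[33; 9, 1, 2, 3, 11, 3]

112054 ÷ 3385 → quotient 33, remainder 349
3385 ÷ 349 → quotient 9, remainder 244
349 ÷ 244 → quotient 1, remainder 105
244 ÷ 105 → quotient 2, remainder 34
105 ÷ 34 → quotient 3, remainder 3
34 ÷ 3 → quotient 11, remainder 1
3 ÷ 1 → quotient 3, remainder 0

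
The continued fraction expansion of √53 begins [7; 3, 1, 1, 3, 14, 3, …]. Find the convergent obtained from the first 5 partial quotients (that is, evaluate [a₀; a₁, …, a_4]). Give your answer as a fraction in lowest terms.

182/25

Use the convergent recurrence hₖ = aₖ·hₖ₋₁ + hₖ₋₂ (and likewise for the denominators kₖ):
a_0 = 7: 7/1
a_1 = 3: 22/3
a_2 = 1: 29/4
a_3 = 1: 51/7
a_4 = 3: 182/25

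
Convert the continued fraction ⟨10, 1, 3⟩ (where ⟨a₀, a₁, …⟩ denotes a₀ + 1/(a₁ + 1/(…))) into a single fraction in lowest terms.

Collapse the nested fraction from the inside out:
Start with 3.
1 + 1/(3/1) = 1 + 1/3 = 4/3
10 + 1/(4/3) = 10 + 3/4 = 43/4

43/4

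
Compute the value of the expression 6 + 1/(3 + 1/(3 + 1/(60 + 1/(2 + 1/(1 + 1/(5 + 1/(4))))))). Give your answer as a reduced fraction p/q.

Start with 4.
5 + 1/(4/1) = 5 + 1/4 = 21/4
1 + 1/(21/4) = 1 + 4/21 = 25/21
2 + 1/(25/21) = 2 + 21/25 = 71/25
60 + 1/(71/25) = 60 + 25/71 = 4285/71
3 + 1/(4285/71) = 3 + 71/4285 = 12926/4285
3 + 1/(12926/4285) = 3 + 4285/12926 = 43063/12926
6 + 1/(43063/12926) = 6 + 12926/43063 = 271304/43063

271304/43063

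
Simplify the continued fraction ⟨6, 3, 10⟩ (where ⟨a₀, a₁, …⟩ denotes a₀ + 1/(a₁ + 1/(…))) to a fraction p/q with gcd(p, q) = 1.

a_0 = 6: 6/1
a_1 = 3: 19/3
a_2 = 10: 196/31

196/31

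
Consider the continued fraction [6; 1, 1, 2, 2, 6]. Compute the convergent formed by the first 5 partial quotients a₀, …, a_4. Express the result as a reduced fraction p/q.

Starting at the tail and folding back:
Start with 2.
2 + 1/(2/1) = 2 + 1/2 = 5/2
1 + 1/(5/2) = 1 + 2/5 = 7/5
1 + 1/(7/5) = 1 + 5/7 = 12/7
6 + 1/(12/7) = 6 + 7/12 = 79/12

79/12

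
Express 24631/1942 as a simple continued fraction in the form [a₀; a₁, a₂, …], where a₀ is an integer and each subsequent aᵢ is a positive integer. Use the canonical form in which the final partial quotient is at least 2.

24631 = 12·1942 + 1327, so a_0 = 12
1942 = 1·1327 + 615, so a_1 = 1
1327 = 2·615 + 97, so a_2 = 2
615 = 6·97 + 33, so a_3 = 6
97 = 2·33 + 31, so a_4 = 2
33 = 1·31 + 2, so a_5 = 1
31 = 15·2 + 1, so a_6 = 15
2 = 2·1 + 0, so a_7 = 2

[12; 1, 2, 6, 2, 1, 15, 2]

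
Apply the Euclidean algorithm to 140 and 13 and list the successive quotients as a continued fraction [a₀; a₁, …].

Run the Euclidean algorithm, recording each quotient:
140 ÷ 13 → quotient 10, remainder 10
13 ÷ 10 → quotient 1, remainder 3
10 ÷ 3 → quotient 3, remainder 1
3 ÷ 1 → quotient 3, remainder 0

[10; 1, 3, 3]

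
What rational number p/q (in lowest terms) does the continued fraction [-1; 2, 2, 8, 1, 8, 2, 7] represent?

-3931/6599

Build up convergents one term at a time:
a_0 = -1: -1/1
a_1 = 2: -1/2
a_2 = 2: -3/5
a_3 = 8: -25/42
a_4 = 1: -28/47
a_5 = 8: -249/418
a_6 = 2: -526/883
a_7 = 7: -3931/6599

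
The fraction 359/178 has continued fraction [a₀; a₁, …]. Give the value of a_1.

59

359 = 2·178 + 3, so a_0 = 2
178 = 59·3 + 1, so a_1 = 59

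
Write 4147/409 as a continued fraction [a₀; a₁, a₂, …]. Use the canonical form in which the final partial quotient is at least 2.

4147 = 10·409 + 57, so a_0 = 10
409 = 7·57 + 10, so a_1 = 7
57 = 5·10 + 7, so a_2 = 5
10 = 1·7 + 3, so a_3 = 1
7 = 2·3 + 1, so a_4 = 2
3 = 3·1 + 0, so a_5 = 3

[10; 7, 5, 1, 2, 3]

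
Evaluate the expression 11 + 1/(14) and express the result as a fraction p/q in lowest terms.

Compute successive convergents:
a_0 = 11: 11/1
a_1 = 14: 155/14

155/14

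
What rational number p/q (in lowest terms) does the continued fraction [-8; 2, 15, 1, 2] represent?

-729/97

Start with 2.
1 + 1/(2/1) = 1 + 1/2 = 3/2
15 + 1/(3/2) = 15 + 2/3 = 47/3
2 + 1/(47/3) = 2 + 3/47 = 97/47
-8 + 1/(97/47) = -8 + 47/97 = -729/97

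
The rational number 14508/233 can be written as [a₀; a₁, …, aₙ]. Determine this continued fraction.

[62; 3, 1, 3, 7, 2]

Repeatedly divide and take the remainder:
⌊14508/233⌋ = 62, remainder 62
⌊233/62⌋ = 3, remainder 47
⌊62/47⌋ = 1, remainder 15
⌊47/15⌋ = 3, remainder 2
⌊15/2⌋ = 7, remainder 1
⌊2/1⌋ = 2, remainder 0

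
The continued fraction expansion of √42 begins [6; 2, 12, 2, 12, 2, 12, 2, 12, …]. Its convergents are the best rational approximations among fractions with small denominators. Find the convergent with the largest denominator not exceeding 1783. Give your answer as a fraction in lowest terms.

a_0 = 6: 6/1  (≤ bound)
a_1 = 2: 13/2  (≤ bound)
a_2 = 12: 162/25  (≤ bound)
a_3 = 2: 337/52  (≤ bound)
a_4 = 12: 4206/649  (≤ bound)
a_5 = 2: 8749/1350  (≤ bound)
a_6 = 12: 109194/16849  (> 1783, stop)

8749/1350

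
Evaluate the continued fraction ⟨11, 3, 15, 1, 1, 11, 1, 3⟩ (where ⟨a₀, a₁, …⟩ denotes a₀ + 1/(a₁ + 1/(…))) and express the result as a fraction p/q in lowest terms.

Start with 3.
1 + 1/(3/1) = 1 + 1/3 = 4/3
11 + 1/(4/3) = 11 + 3/4 = 47/4
1 + 1/(47/4) = 1 + 4/47 = 51/47
1 + 1/(51/47) = 1 + 47/51 = 98/51
15 + 1/(98/51) = 15 + 51/98 = 1521/98
3 + 1/(1521/98) = 3 + 98/1521 = 4661/1521
11 + 1/(4661/1521) = 11 + 1521/4661 = 52792/4661

52792/4661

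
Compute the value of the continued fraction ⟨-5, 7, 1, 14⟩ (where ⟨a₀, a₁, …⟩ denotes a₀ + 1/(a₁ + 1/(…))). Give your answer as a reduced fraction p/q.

-580/119

Use the convergent recurrence hₖ = aₖ·hₖ₋₁ + hₖ₋₂ (and likewise for the denominators kₖ):
a_0 = -5: -5/1
a_1 = 7: -34/7
a_2 = 1: -39/8
a_3 = 14: -580/119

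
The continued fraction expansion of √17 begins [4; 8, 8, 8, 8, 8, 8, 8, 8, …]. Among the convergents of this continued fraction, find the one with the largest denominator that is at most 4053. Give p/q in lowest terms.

2177/528

List convergents until the denominator exceeds the bound:
a_0 = 4: 4/1  (≤ bound)
a_1 = 8: 33/8  (≤ bound)
a_2 = 8: 268/65  (≤ bound)
a_3 = 8: 2177/528  (≤ bound)
a_4 = 8: 17684/4289  (> 4053, stop)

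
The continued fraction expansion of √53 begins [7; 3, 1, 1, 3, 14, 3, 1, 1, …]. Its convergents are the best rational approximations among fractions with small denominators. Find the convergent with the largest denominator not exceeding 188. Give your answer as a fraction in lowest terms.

a_0 = 7: 7/1  (≤ bound)
a_1 = 3: 22/3  (≤ bound)
a_2 = 1: 29/4  (≤ bound)
a_3 = 1: 51/7  (≤ bound)
a_4 = 3: 182/25  (≤ bound)
a_5 = 14: 2599/357  (> 188, stop)

182/25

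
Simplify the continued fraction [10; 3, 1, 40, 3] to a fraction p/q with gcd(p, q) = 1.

Compute successive convergents:
a_0 = 10: 10/1
a_1 = 3: 31/3
a_2 = 1: 41/4
a_3 = 40: 1671/163
a_4 = 3: 5054/493

5054/493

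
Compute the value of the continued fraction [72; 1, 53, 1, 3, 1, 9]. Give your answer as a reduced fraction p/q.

Work from the innermost term outward:
Start with 9.
1 + 1/(9/1) = 1 + 1/9 = 10/9
3 + 1/(10/9) = 3 + 9/10 = 39/10
1 + 1/(39/10) = 1 + 10/39 = 49/39
53 + 1/(49/39) = 53 + 39/49 = 2636/49
1 + 1/(2636/49) = 1 + 49/2636 = 2685/2636
72 + 1/(2685/2636) = 72 + 2636/2685 = 195956/2685

195956/2685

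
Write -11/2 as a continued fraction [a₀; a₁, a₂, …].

[-6; 2]

⌊-11/2⌋ = -6, remainder 1
⌊2/1⌋ = 2, remainder 0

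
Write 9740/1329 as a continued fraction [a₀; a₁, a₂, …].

⌊9740/1329⌋ = 7, remainder 437
⌊1329/437⌋ = 3, remainder 18
⌊437/18⌋ = 24, remainder 5
⌊18/5⌋ = 3, remainder 3
⌊5/3⌋ = 1, remainder 2
⌊3/2⌋ = 1, remainder 1
⌊2/1⌋ = 2, remainder 0

[7; 3, 24, 3, 1, 1, 2]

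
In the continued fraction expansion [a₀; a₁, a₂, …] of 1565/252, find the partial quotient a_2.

1

Apply division with remainder until the remainder is 0:
⌊1565/252⌋ = 6, remainder 53
⌊252/53⌋ = 4, remainder 40
⌊53/40⌋ = 1, remainder 13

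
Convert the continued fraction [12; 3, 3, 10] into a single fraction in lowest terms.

1267/103

a_0 = 12: 12/1
a_1 = 3: 37/3
a_2 = 3: 123/10
a_3 = 10: 1267/103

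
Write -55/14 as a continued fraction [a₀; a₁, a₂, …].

Run the Euclidean algorithm, recording each quotient:
-55 ÷ 14 → quotient -4, remainder 1
14 ÷ 1 → quotient 14, remainder 0

[-4; 14]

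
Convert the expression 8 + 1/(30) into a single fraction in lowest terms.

a_0 = 8: 8/1
a_1 = 30: 241/30

241/30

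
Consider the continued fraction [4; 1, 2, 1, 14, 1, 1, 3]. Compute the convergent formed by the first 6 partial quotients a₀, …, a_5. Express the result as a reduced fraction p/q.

299/63

a_0 = 4: 4/1
a_1 = 1: 5/1
a_2 = 2: 14/3
a_3 = 1: 19/4
a_4 = 14: 280/59
a_5 = 1: 299/63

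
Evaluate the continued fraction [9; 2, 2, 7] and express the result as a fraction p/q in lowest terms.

348/37

Build up convergents one term at a time:
a_0 = 9: 9/1
a_1 = 2: 19/2
a_2 = 2: 47/5
a_3 = 7: 348/37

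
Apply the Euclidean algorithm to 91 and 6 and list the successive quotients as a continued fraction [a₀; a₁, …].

Repeatedly divide and take the remainder:
91 = 15·6 + 1, so a_0 = 15
6 = 6·1 + 0, so a_1 = 6

[15; 6]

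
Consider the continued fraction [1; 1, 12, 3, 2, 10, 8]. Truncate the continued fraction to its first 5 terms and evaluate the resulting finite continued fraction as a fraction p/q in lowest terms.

179/93

Work from the innermost term outward:
Start with 2.
3 + 1/(2/1) = 3 + 1/2 = 7/2
12 + 1/(7/2) = 12 + 2/7 = 86/7
1 + 1/(86/7) = 1 + 7/86 = 93/86
1 + 1/(93/86) = 1 + 86/93 = 179/93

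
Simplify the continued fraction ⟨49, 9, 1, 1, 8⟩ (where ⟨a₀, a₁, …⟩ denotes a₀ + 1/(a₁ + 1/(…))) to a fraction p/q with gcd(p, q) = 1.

a_0 = 49: 49/1
a_1 = 9: 442/9
a_2 = 1: 491/10
a_3 = 1: 933/19
a_4 = 8: 7955/162

7955/162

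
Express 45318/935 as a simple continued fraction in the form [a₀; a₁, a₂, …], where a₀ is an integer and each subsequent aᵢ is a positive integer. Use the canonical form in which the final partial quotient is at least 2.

Apply division with remainder until the remainder is 0:
45318 ÷ 935 → quotient 48, remainder 438
935 ÷ 438 → quotient 2, remainder 59
438 ÷ 59 → quotient 7, remainder 25
59 ÷ 25 → quotient 2, remainder 9
25 ÷ 9 → quotient 2, remainder 7
9 ÷ 7 → quotient 1, remainder 2
7 ÷ 2 → quotient 3, remainder 1
2 ÷ 1 → quotient 2, remainder 0

[48; 2, 7, 2, 2, 1, 3, 2]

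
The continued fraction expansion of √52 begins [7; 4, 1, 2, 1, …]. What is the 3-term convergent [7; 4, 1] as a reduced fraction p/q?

36/5

Start with 1.
4 + 1/(1/1) = 4 + 1/1 = 5/1
7 + 1/(5/1) = 7 + 1/5 = 36/5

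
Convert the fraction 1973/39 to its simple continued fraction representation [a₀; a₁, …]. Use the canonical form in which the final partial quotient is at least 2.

⌊1973/39⌋ = 50, remainder 23
⌊39/23⌋ = 1, remainder 16
⌊23/16⌋ = 1, remainder 7
⌊16/7⌋ = 2, remainder 2
⌊7/2⌋ = 3, remainder 1
⌊2/1⌋ = 2, remainder 0

[50; 1, 1, 2, 3, 2]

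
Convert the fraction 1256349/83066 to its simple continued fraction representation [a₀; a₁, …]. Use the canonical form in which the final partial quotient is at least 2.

1256349 = 15·83066 + 10359, so a_0 = 15
83066 = 8·10359 + 194, so a_1 = 8
10359 = 53·194 + 77, so a_2 = 53
194 = 2·77 + 40, so a_3 = 2
77 = 1·40 + 37, so a_4 = 1
40 = 1·37 + 3, so a_5 = 1
37 = 12·3 + 1, so a_6 = 12
3 = 3·1 + 0, so a_7 = 3

[15; 8, 53, 2, 1, 1, 12, 3]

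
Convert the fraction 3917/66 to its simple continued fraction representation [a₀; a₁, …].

⌊3917/66⌋ = 59, remainder 23
⌊66/23⌋ = 2, remainder 20
⌊23/20⌋ = 1, remainder 3
⌊20/3⌋ = 6, remainder 2
⌊3/2⌋ = 1, remainder 1
⌊2/1⌋ = 2, remainder 0

[59; 2, 1, 6, 1, 2]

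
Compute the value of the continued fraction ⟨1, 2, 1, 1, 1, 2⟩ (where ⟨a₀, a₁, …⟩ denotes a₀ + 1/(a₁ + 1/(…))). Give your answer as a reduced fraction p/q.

29/21

Build up convergents one term at a time:
a_0 = 1: 1/1
a_1 = 2: 3/2
a_2 = 1: 4/3
a_3 = 1: 7/5
a_4 = 1: 11/8
a_5 = 2: 29/21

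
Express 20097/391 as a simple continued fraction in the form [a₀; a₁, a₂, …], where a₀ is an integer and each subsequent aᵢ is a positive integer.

20097 = 51·391 + 156, so a_0 = 51
391 = 2·156 + 79, so a_1 = 2
156 = 1·79 + 77, so a_2 = 1
79 = 1·77 + 2, so a_3 = 1
77 = 38·2 + 1, so a_4 = 38
2 = 2·1 + 0, so a_5 = 2

[51; 2, 1, 1, 38, 2]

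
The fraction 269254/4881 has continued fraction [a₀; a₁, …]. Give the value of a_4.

2

⌊269254/4881⌋ = 55, remainder 799
⌊4881/799⌋ = 6, remainder 87
⌊799/87⌋ = 9, remainder 16
⌊87/16⌋ = 5, remainder 7
⌊16/7⌋ = 2, remainder 2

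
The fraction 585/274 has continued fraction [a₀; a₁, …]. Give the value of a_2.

2

⌊585/274⌋ = 2, remainder 37
⌊274/37⌋ = 7, remainder 15
⌊37/15⌋ = 2, remainder 7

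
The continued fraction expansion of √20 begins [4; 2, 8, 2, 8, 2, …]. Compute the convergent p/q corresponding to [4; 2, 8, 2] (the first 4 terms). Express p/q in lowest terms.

161/36

Start with 2.
8 + 1/(2/1) = 8 + 1/2 = 17/2
2 + 1/(17/2) = 2 + 2/17 = 36/17
4 + 1/(36/17) = 4 + 17/36 = 161/36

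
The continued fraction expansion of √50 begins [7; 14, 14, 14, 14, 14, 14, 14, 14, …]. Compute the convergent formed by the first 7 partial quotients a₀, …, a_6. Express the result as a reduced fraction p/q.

54608393/7722793

a_0 = 7: 7/1
a_1 = 14: 99/14
a_2 = 14: 1393/197
a_3 = 14: 19601/2772
a_4 = 14: 275807/39005
a_5 = 14: 3880899/548842
a_6 = 14: 54608393/7722793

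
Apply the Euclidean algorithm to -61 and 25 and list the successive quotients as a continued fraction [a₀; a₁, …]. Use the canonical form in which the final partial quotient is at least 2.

-61 = -3·25 + 14, so a_0 = -3
25 = 1·14 + 11, so a_1 = 1
14 = 1·11 + 3, so a_2 = 1
11 = 3·3 + 2, so a_3 = 3
3 = 1·2 + 1, so a_4 = 1
2 = 2·1 + 0, so a_5 = 2

[-3; 1, 1, 3, 1, 2]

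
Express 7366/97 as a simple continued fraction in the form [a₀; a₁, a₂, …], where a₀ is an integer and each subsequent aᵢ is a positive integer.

[75; 1, 15, 6]

7366 ÷ 97 → quotient 75, remainder 91
97 ÷ 91 → quotient 1, remainder 6
91 ÷ 6 → quotient 15, remainder 1
6 ÷ 1 → quotient 6, remainder 0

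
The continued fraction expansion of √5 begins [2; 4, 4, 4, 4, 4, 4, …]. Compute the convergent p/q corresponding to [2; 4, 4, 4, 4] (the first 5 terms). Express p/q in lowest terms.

a_0 = 2: 2/1
a_1 = 4: 9/4
a_2 = 4: 38/17
a_3 = 4: 161/72
a_4 = 4: 682/305

682/305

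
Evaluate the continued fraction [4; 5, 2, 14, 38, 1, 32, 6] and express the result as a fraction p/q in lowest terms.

5166229/1235234

Work from the innermost term outward:
Start with 6.
32 + 1/(6/1) = 32 + 1/6 = 193/6
1 + 1/(193/6) = 1 + 6/193 = 199/193
38 + 1/(199/193) = 38 + 193/199 = 7755/199
14 + 1/(7755/199) = 14 + 199/7755 = 108769/7755
2 + 1/(108769/7755) = 2 + 7755/108769 = 225293/108769
5 + 1/(225293/108769) = 5 + 108769/225293 = 1235234/225293
4 + 1/(1235234/225293) = 4 + 225293/1235234 = 5166229/1235234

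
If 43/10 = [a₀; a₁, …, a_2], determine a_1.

43 ÷ 10 → quotient 4, remainder 3
10 ÷ 3 → quotient 3, remainder 1

3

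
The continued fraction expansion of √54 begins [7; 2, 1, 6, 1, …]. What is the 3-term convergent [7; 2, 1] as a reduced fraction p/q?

Start with 1.
2 + 1/(1/1) = 2 + 1/1 = 3/1
7 + 1/(3/1) = 7 + 1/3 = 22/3

22/3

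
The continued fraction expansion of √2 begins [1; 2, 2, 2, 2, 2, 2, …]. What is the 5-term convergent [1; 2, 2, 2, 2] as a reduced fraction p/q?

41/29

Start with 2.
2 + 1/(2/1) = 2 + 1/2 = 5/2
2 + 1/(5/2) = 2 + 2/5 = 12/5
2 + 1/(12/5) = 2 + 5/12 = 29/12
1 + 1/(29/12) = 1 + 12/29 = 41/29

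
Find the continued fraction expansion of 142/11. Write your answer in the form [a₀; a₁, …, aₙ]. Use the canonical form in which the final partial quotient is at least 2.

⌊142/11⌋ = 12, remainder 10
⌊11/10⌋ = 1, remainder 1
⌊10/1⌋ = 10, remainder 0

[12; 1, 10]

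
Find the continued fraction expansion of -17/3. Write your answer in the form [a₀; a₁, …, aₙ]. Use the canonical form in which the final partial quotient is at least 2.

Apply division with remainder until the remainder is 0:
-17 ÷ 3 → quotient -6, remainder 1
3 ÷ 1 → quotient 3, remainder 0

[-6; 3]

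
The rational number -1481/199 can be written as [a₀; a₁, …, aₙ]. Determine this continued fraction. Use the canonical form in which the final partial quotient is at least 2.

-1481 = -8·199 + 111, so a_0 = -8
199 = 1·111 + 88, so a_1 = 1
111 = 1·88 + 23, so a_2 = 1
88 = 3·23 + 19, so a_3 = 3
23 = 1·19 + 4, so a_4 = 1
19 = 4·4 + 3, so a_5 = 4
4 = 1·3 + 1, so a_6 = 1
3 = 3·1 + 0, so a_7 = 3

[-8; 1, 1, 3, 1, 4, 1, 3]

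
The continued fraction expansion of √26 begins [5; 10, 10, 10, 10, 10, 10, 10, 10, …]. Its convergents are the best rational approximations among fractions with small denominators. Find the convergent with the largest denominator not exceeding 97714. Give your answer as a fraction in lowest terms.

a_0 = 5: 5/1  (≤ bound)
a_1 = 10: 51/10  (≤ bound)
a_2 = 10: 515/101  (≤ bound)
a_3 = 10: 5201/1020  (≤ bound)
a_4 = 10: 52525/10301  (≤ bound)
a_5 = 10: 530451/104030  (> 97714, stop)

52525/10301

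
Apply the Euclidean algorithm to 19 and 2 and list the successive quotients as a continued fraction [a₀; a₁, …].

[9; 2]

Run the Euclidean algorithm, recording each quotient:
19 ÷ 2 → quotient 9, remainder 1
2 ÷ 1 → quotient 2, remainder 0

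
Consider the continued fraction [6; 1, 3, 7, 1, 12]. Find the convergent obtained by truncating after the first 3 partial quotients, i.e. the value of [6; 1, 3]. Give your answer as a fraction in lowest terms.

27/4

Build up convergents one term at a time:
a_0 = 6: 6/1
a_1 = 1: 7/1
a_2 = 3: 27/4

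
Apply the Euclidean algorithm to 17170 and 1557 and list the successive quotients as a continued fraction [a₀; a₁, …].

17170 = 11·1557 + 43, so a_0 = 11
1557 = 36·43 + 9, so a_1 = 36
43 = 4·9 + 7, so a_2 = 4
9 = 1·7 + 2, so a_3 = 1
7 = 3·2 + 1, so a_4 = 3
2 = 2·1 + 0, so a_5 = 2

[11; 36, 4, 1, 3, 2]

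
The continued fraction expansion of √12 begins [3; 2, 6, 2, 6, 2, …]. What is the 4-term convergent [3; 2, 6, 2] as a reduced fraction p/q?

Start with 2.
6 + 1/(2/1) = 6 + 1/2 = 13/2
2 + 1/(13/2) = 2 + 2/13 = 28/13
3 + 1/(28/13) = 3 + 13/28 = 97/28

97/28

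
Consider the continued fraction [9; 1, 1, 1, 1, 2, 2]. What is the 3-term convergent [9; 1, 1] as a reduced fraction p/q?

Use the convergent recurrence hₖ = aₖ·hₖ₋₁ + hₖ₋₂ (and likewise for the denominators kₖ):
a_0 = 9: 9/1
a_1 = 1: 10/1
a_2 = 1: 19/2

19/2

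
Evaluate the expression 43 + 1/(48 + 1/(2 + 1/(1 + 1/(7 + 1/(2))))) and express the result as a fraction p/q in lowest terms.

Start with 2.
7 + 1/(2/1) = 7 + 1/2 = 15/2
1 + 1/(15/2) = 1 + 2/15 = 17/15
2 + 1/(17/15) = 2 + 15/17 = 49/17
48 + 1/(49/17) = 48 + 17/49 = 2369/49
43 + 1/(2369/49) = 43 + 49/2369 = 101916/2369

101916/2369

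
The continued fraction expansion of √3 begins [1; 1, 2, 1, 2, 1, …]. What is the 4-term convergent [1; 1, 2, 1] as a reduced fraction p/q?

Start with 1.
2 + 1/(1/1) = 2 + 1/1 = 3/1
1 + 1/(3/1) = 1 + 1/3 = 4/3
1 + 1/(4/3) = 1 + 3/4 = 7/4

7/4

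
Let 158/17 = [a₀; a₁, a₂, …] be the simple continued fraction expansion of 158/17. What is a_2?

Repeatedly divide and take the remainder:
158 ÷ 17 → quotient 9, remainder 5
17 ÷ 5 → quotient 3, remainder 2
5 ÷ 2 → quotient 2, remainder 1

2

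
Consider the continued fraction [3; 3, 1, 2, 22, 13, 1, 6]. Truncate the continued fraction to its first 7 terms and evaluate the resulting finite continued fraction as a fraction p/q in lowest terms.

11306/3455

Start with 1.
13 + 1/(1/1) = 13 + 1/1 = 14/1
22 + 1/(14/1) = 22 + 1/14 = 309/14
2 + 1/(309/14) = 2 + 14/309 = 632/309
1 + 1/(632/309) = 1 + 309/632 = 941/632
3 + 1/(941/632) = 3 + 632/941 = 3455/941
3 + 1/(3455/941) = 3 + 941/3455 = 11306/3455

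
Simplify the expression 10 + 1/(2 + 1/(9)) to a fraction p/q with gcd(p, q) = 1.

199/19

Start with 9.
2 + 1/(9/1) = 2 + 1/9 = 19/9
10 + 1/(19/9) = 10 + 9/19 = 199/19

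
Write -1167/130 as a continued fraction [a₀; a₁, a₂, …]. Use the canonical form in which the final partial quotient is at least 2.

⌊-1167/130⌋ = -9, remainder 3
⌊130/3⌋ = 43, remainder 1
⌊3/1⌋ = 3, remainder 0

[-9; 43, 3]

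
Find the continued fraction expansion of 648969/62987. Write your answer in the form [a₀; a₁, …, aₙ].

[10; 3, 3, 2, 1, 4, 9, 44]

Repeatedly divide and take the remainder:
⌊648969/62987⌋ = 10, remainder 19099
⌊62987/19099⌋ = 3, remainder 5690
⌊19099/5690⌋ = 3, remainder 2029
⌊5690/2029⌋ = 2, remainder 1632
⌊2029/1632⌋ = 1, remainder 397
⌊1632/397⌋ = 4, remainder 44
⌊397/44⌋ = 9, remainder 1
⌊44/1⌋ = 44, remainder 0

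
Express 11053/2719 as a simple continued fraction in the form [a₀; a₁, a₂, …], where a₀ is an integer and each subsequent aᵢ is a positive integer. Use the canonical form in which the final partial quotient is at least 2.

[4; 15, 2, 1, 3, 3, 1, 3]

11053 ÷ 2719 → quotient 4, remainder 177
2719 ÷ 177 → quotient 15, remainder 64
177 ÷ 64 → quotient 2, remainder 49
64 ÷ 49 → quotient 1, remainder 15
49 ÷ 15 → quotient 3, remainder 4
15 ÷ 4 → quotient 3, remainder 3
4 ÷ 3 → quotient 1, remainder 1
3 ÷ 1 → quotient 3, remainder 0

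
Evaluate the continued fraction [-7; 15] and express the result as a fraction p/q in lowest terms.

-104/15

Start with 15.
-7 + 1/(15/1) = -7 + 1/15 = -104/15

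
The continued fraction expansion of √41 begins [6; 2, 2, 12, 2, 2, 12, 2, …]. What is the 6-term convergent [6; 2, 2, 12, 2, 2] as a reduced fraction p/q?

2049/320

Compute successive convergents:
a_0 = 6: 6/1
a_1 = 2: 13/2
a_2 = 2: 32/5
a_3 = 12: 397/62
a_4 = 2: 826/129
a_5 = 2: 2049/320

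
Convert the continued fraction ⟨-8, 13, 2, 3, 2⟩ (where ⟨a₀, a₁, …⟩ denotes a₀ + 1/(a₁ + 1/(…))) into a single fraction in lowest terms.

Use the convergent recurrence hₖ = aₖ·hₖ₋₁ + hₖ₋₂ (and likewise for the denominators kₖ):
a_0 = -8: -8/1
a_1 = 13: -103/13
a_2 = 2: -214/27
a_3 = 3: -745/94
a_4 = 2: -1704/215

-1704/215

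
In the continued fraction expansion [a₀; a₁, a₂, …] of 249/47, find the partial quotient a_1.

3

Repeatedly divide and take the remainder:
249 ÷ 47 → quotient 5, remainder 14
47 ÷ 14 → quotient 3, remainder 5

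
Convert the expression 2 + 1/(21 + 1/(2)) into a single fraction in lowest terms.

88/43

Use the convergent recurrence hₖ = aₖ·hₖ₋₁ + hₖ₋₂ (and likewise for the denominators kₖ):
a_0 = 2: 2/1
a_1 = 21: 43/21
a_2 = 2: 88/43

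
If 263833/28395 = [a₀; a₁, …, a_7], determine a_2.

⌊263833/28395⌋ = 9, remainder 8278
⌊28395/8278⌋ = 3, remainder 3561
⌊8278/3561⌋ = 2, remainder 1156

2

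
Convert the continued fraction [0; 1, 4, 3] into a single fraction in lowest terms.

Use the convergent recurrence hₖ = aₖ·hₖ₋₁ + hₖ₋₂ (and likewise for the denominators kₖ):
a_0 = 0: 0/1
a_1 = 1: 1/1
a_2 = 4: 4/5
a_3 = 3: 13/16

13/16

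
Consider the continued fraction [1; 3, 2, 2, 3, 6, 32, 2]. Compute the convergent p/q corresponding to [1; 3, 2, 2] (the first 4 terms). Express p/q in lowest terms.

22/17

a_0 = 1: 1/1
a_1 = 3: 4/3
a_2 = 2: 9/7
a_3 = 2: 22/17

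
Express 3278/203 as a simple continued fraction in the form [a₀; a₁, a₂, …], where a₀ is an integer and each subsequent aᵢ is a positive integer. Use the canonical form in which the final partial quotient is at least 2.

[16; 6, 1, 3, 3, 2]

⌊3278/203⌋ = 16, remainder 30
⌊203/30⌋ = 6, remainder 23
⌊30/23⌋ = 1, remainder 7
⌊23/7⌋ = 3, remainder 2
⌊7/2⌋ = 3, remainder 1
⌊2/1⌋ = 2, remainder 0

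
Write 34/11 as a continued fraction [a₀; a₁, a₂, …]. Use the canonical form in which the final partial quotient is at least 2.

⌊34/11⌋ = 3, remainder 1
⌊11/1⌋ = 11, remainder 0

[3; 11]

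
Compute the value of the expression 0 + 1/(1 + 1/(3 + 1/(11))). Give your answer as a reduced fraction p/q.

a_0 = 0: 0/1
a_1 = 1: 1/1
a_2 = 3: 3/4
a_3 = 11: 34/45

34/45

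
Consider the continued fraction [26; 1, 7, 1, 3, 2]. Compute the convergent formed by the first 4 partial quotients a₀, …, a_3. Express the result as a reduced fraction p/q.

242/9

Build up convergents one term at a time:
a_0 = 26: 26/1
a_1 = 1: 27/1
a_2 = 7: 215/8
a_3 = 1: 242/9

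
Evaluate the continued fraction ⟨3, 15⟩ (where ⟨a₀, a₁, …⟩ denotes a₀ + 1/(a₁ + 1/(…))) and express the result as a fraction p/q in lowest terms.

46/15

a_0 = 3: 3/1
a_1 = 15: 46/15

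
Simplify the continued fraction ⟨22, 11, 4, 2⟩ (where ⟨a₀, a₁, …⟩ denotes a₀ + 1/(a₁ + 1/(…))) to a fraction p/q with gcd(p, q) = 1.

Start with 2.
4 + 1/(2/1) = 4 + 1/2 = 9/2
11 + 1/(9/2) = 11 + 2/9 = 101/9
22 + 1/(101/9) = 22 + 9/101 = 2231/101

2231/101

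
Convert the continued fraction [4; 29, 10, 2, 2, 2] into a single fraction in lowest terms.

Build up convergents one term at a time:
a_0 = 4: 4/1
a_1 = 29: 117/29
a_2 = 10: 1174/291
a_3 = 2: 2465/611
a_4 = 2: 6104/1513
a_5 = 2: 14673/3637

14673/3637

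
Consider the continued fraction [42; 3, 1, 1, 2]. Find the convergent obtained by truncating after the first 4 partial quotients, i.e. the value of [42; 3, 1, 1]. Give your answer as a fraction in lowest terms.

a_0 = 42: 42/1
a_1 = 3: 127/3
a_2 = 1: 169/4
a_3 = 1: 296/7

296/7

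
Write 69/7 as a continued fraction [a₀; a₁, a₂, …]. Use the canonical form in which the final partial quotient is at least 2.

[9; 1, 6]

Run the Euclidean algorithm, recording each quotient:
⌊69/7⌋ = 9, remainder 6
⌊7/6⌋ = 1, remainder 1
⌊6/1⌋ = 6, remainder 0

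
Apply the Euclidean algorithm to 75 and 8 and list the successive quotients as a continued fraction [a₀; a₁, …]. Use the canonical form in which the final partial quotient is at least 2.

75 = 9·8 + 3, so a_0 = 9
8 = 2·3 + 2, so a_1 = 2
3 = 1·2 + 1, so a_2 = 1
2 = 2·1 + 0, so a_3 = 2

[9; 2, 1, 2]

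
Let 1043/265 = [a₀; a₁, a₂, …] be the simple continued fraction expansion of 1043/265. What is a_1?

Run the Euclidean algorithm, recording each quotient:
1043 = 3·265 + 248, so a_0 = 3
265 = 1·248 + 17, so a_1 = 1

1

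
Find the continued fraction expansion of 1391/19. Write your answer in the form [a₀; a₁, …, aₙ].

Apply division with remainder until the remainder is 0:
⌊1391/19⌋ = 73, remainder 4
⌊19/4⌋ = 4, remainder 3
⌊4/3⌋ = 1, remainder 1
⌊3/1⌋ = 3, remainder 0

[73; 4, 1, 3]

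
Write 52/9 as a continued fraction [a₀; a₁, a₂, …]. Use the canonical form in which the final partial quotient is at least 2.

[5; 1, 3, 2]

Repeatedly divide and take the remainder:
⌊52/9⌋ = 5, remainder 7
⌊9/7⌋ = 1, remainder 2
⌊7/2⌋ = 3, remainder 1
⌊2/1⌋ = 2, remainder 0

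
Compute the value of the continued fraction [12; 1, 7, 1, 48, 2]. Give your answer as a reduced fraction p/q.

Compute successive convergents:
a_0 = 12: 12/1
a_1 = 1: 13/1
a_2 = 7: 103/8
a_3 = 1: 116/9
a_4 = 48: 5671/440
a_5 = 2: 11458/889

11458/889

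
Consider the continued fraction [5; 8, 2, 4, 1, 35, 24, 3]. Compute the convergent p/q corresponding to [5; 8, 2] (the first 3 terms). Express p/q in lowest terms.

87/17

a_0 = 5: 5/1
a_1 = 8: 41/8
a_2 = 2: 87/17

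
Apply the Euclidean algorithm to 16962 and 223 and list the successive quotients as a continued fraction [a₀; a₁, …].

Apply division with remainder until the remainder is 0:
16962 = 76·223 + 14, so a_0 = 76
223 = 15·14 + 13, so a_1 = 15
14 = 1·13 + 1, so a_2 = 1
13 = 13·1 + 0, so a_3 = 13

[76; 15, 1, 13]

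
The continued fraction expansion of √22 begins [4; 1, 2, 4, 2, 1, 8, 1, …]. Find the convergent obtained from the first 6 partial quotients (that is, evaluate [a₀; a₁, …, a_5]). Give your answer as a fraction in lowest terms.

197/42

a_0 = 4: 4/1
a_1 = 1: 5/1
a_2 = 2: 14/3
a_3 = 4: 61/13
a_4 = 2: 136/29
a_5 = 1: 197/42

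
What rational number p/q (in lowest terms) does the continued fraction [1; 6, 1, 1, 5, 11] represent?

Starting at the tail and folding back:
Start with 11.
5 + 1/(11/1) = 5 + 1/11 = 56/11
1 + 1/(56/11) = 1 + 11/56 = 67/56
1 + 1/(67/56) = 1 + 56/67 = 123/67
6 + 1/(123/67) = 6 + 67/123 = 805/123
1 + 1/(805/123) = 1 + 123/805 = 928/805

928/805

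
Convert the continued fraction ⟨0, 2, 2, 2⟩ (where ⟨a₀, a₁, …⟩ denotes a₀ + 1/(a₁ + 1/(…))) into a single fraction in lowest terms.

5/12

Start with 2.
2 + 1/(2/1) = 2 + 1/2 = 5/2
2 + 1/(5/2) = 2 + 2/5 = 12/5
0 + 1/(12/5) = 0 + 5/12 = 5/12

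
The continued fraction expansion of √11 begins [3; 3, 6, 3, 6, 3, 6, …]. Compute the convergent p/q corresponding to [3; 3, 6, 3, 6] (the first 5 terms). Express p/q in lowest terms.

Use the convergent recurrence hₖ = aₖ·hₖ₋₁ + hₖ₋₂ (and likewise for the denominators kₖ):
a_0 = 3: 3/1
a_1 = 3: 10/3
a_2 = 6: 63/19
a_3 = 3: 199/60
a_4 = 6: 1257/379

1257/379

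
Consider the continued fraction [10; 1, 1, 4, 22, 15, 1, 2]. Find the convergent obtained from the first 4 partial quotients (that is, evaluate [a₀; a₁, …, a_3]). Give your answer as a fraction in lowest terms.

Work from the innermost term outward:
Start with 4.
1 + 1/(4/1) = 1 + 1/4 = 5/4
1 + 1/(5/4) = 1 + 4/5 = 9/5
10 + 1/(9/5) = 10 + 5/9 = 95/9

95/9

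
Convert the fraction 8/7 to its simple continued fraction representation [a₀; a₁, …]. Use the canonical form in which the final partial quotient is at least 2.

[1; 7]

Apply division with remainder until the remainder is 0:
8 = 1·7 + 1, so a_0 = 1
7 = 7·1 + 0, so a_1 = 7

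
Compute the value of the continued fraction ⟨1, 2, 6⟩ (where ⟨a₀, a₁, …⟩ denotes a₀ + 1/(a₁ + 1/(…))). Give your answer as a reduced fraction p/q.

19/13

Compute successive convergents:
a_0 = 1: 1/1
a_1 = 2: 3/2
a_2 = 6: 19/13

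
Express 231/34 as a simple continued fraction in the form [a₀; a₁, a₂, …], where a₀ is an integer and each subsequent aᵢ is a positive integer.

[6; 1, 3, 1, 6]

Repeatedly divide and take the remainder:
231 = 6·34 + 27, so a_0 = 6
34 = 1·27 + 7, so a_1 = 1
27 = 3·7 + 6, so a_2 = 3
7 = 1·6 + 1, so a_3 = 1
6 = 6·1 + 0, so a_4 = 6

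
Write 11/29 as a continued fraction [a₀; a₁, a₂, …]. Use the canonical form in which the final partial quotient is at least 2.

[0; 2, 1, 1, 1, 3]

11 ÷ 29 → quotient 0, remainder 11
29 ÷ 11 → quotient 2, remainder 7
11 ÷ 7 → quotient 1, remainder 4
7 ÷ 4 → quotient 1, remainder 3
4 ÷ 3 → quotient 1, remainder 1
3 ÷ 1 → quotient 3, remainder 0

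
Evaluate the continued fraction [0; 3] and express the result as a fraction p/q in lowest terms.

Starting at the tail and folding back:
Start with 3.
0 + 1/(3/1) = 0 + 1/3 = 1/3

1/3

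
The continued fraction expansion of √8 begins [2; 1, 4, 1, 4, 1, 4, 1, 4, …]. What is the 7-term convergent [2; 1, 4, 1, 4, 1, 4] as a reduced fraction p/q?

478/169

Build up convergents one term at a time:
a_0 = 2: 2/1
a_1 = 1: 3/1
a_2 = 4: 14/5
a_3 = 1: 17/6
a_4 = 4: 82/29
a_5 = 1: 99/35
a_6 = 4: 478/169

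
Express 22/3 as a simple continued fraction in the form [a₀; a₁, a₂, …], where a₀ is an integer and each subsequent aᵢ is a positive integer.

Apply division with remainder until the remainder is 0:
22 = 7·3 + 1, so a_0 = 7
3 = 3·1 + 0, so a_1 = 3

[7; 3]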